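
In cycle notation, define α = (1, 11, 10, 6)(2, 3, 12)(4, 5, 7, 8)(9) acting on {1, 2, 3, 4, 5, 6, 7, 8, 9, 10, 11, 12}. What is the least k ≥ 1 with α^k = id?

The cycle type of α is (4, 4, 3, 1).
Since disjoint cycles commute, ord(α) = lcm(4, 4, 3) = 12.

12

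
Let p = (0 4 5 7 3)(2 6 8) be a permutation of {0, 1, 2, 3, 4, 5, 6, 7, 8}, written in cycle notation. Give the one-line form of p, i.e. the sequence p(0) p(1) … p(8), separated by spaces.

4 1 6 0 5 7 8 3 2

Each element maps to the next entry in its cycle (wrapping to the front): 0↦4, 1↦1, 2↦6, 3↦0, 4↦5, 5↦7, 6↦8, 7↦3, 8↦2.
So the one-line form is 4 1 6 0 5 7 8 3 2.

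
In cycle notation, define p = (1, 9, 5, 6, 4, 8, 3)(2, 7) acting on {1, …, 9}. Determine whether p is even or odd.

odd

The cycle lengths are 7, 2.
A cycle of length ℓ contributes ℓ−1 transpositions, so p is a product of 6 + 1 = 7 transpositions — odd.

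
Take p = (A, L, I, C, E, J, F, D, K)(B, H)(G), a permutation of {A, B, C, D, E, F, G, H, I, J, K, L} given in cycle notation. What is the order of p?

18

The cycle type of p is (9, 2, 1).
The order of p is the least common multiple of its cycle lengths: lcm(9, 2) = 18.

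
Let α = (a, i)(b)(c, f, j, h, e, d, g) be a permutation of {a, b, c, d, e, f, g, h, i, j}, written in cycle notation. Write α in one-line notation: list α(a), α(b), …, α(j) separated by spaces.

i b f g d j c e a h

Image by image: a↦i, b↦b, c↦f, d↦g, e↦d, f↦j, g↦c, h↦e, i↦a, j↦h.
Listing these in domain order gives i b f g d j c e a h.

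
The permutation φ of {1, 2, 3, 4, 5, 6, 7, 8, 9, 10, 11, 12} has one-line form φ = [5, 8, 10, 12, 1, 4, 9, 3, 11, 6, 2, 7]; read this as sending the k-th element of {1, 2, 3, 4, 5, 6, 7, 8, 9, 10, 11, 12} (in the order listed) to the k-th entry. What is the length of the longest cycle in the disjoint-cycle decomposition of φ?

Decomposing into disjoint cycles gives (1 5)(2 8 3 10 6 4 12 7 9 11); the longest has length 10.

10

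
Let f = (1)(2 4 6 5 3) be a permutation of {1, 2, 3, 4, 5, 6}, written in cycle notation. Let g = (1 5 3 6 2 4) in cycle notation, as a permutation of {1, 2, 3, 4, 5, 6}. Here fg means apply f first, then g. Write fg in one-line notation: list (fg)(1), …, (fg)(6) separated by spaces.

Chase each element through f then g: 1 → 1 → 5; 2 → 4 → 1; 3 → 2 → 4; 4 → 6 → 2; 5 → 3 → 6; 6 → 5 → 3.
Collecting the images, fg = [5 1 4 2 6 3].

5 1 4 2 6 3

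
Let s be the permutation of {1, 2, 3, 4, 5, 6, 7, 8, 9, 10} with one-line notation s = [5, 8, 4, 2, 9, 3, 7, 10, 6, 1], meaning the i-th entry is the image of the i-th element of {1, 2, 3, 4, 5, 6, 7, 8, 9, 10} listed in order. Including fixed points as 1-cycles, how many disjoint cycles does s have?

The cycle decomposition is (1 5 9 6 3 4 2 8 10)(7), which has 2 cycles (counting 1-cycles).

2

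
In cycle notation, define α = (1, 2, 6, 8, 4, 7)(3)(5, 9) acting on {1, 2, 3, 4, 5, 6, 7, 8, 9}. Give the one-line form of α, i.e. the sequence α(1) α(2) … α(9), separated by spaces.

2 6 3 7 9 8 1 4 5

Image by image: 1→2, 2→6, 3→3, 4→7, 5→9, 6→8, 7→1, 8→4, 9→5.
So the one-line form is 2 6 3 7 9 8 1 4 5.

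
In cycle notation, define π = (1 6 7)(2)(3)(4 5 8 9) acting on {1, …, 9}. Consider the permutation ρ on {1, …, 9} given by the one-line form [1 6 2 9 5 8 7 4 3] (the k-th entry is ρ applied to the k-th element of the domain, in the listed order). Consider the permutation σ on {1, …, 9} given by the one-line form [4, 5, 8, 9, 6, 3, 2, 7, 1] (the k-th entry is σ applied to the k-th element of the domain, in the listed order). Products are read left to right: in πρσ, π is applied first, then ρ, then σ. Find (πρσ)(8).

8

Apply the permutations in order: π(8) = 9, then ρ(9) = 3, then σ(3) = 8. So (πρσ)(8) = 8.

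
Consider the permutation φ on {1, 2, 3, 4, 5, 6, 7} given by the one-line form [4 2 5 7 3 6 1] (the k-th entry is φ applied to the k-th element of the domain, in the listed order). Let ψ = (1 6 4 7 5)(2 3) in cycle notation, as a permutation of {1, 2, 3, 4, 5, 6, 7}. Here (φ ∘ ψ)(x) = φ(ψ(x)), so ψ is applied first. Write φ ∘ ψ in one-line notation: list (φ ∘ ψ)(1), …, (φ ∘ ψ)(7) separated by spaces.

6 5 2 1 4 7 3

(φ ∘ ψ)(x) = φ(ψ(x)). Computing each image: φ(ψ(1)) = φ(6) = 6, φ(ψ(2)) = φ(3) = 5, φ(ψ(3)) = φ(2) = 2, φ(ψ(4)) = φ(7) = 1, φ(ψ(5)) = φ(1) = 4, φ(ψ(6)) = φ(4) = 7, φ(ψ(7)) = φ(5) = 3.
Hence φ ∘ ψ = [6 5 2 1 4 7 3].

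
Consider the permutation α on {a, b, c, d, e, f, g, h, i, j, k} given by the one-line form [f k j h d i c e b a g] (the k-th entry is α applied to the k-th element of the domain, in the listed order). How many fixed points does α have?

0

No element satisfies α(x) = x, so there are 0 fixed points.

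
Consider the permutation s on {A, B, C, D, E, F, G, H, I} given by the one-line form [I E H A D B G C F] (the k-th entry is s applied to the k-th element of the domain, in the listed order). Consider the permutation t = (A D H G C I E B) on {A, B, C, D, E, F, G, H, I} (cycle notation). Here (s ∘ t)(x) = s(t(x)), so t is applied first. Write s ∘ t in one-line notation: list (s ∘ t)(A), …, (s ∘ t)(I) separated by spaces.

A I F C E B H G D

(s ∘ t)(x) = s(t(x)). Computing each image: s(t(A)) = s(D) = A, s(t(B)) = s(A) = I, s(t(C)) = s(I) = F, s(t(D)) = s(H) = C, s(t(E)) = s(B) = E, s(t(F)) = s(F) = B, s(t(G)) = s(C) = H, s(t(H)) = s(G) = G, s(t(I)) = s(E) = D.
Hence s ∘ t = [A I F C E B H G D].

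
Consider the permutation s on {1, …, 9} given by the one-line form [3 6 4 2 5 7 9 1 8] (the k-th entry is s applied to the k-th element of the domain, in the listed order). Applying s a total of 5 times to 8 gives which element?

6

Tracing 8 → 1 → … returns to 8 after 8 steps, so 8 lies in an 8-cycle (1, 3, 4, 2, 6, 7, 9, 8).
Stepping 5 places around the cycle: 8 → 1 → 3 → 4 → 2 → 6.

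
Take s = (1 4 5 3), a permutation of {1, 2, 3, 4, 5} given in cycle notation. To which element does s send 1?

4

Within (1 4 5 3), 1 ↦ 4.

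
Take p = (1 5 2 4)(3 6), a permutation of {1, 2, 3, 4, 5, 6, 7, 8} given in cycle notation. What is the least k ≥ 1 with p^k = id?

4

The disjoint cycles have lengths 4, 2, 1, 1.
The order is lcm(4, 2) = 4.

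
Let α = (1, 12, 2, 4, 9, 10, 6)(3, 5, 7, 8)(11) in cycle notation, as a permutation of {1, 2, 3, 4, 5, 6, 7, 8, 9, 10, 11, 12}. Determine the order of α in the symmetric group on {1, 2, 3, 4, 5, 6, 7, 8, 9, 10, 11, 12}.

28

The disjoint cycles have lengths 7, 4, 1.
Since disjoint cycles commute, ord(α) = lcm(7, 4) = 28.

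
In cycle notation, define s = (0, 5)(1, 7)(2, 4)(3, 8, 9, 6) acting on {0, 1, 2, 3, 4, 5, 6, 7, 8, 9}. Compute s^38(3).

9

3 lies in the 4-cycle (3, 8, 9, 6).
On a 4-cycle, s^4 is the identity, so s^38 = s^2 there (38 ≡ 2 mod 4).
Stepping 2 places around the cycle: 3 → 8 → 9.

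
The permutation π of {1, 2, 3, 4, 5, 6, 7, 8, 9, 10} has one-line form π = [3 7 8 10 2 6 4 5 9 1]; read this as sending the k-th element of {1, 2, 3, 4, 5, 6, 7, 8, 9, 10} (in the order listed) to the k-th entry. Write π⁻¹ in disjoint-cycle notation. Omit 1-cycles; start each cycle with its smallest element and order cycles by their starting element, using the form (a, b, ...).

The cycle decomposition of π is (1, 3, 8, 5, 2, 7, 4, 10).
Reversing each cycle (and rotating so the smallest element leads) gives π⁻¹ = (1, 10, 4, 7, 2, 5, 8, 3).

(1, 10, 4, 7, 2, 5, 8, 3)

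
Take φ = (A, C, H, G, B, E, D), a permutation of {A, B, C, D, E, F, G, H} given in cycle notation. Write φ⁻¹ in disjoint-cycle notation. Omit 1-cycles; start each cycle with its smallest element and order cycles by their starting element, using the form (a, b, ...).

Inverting a permutation written in cycle notation just reverses the order within every cycle.
After reversing and putting each cycle's least element first, φ⁻¹ = (A, D, E, B, G, H, C).

(A, D, E, B, G, H, C)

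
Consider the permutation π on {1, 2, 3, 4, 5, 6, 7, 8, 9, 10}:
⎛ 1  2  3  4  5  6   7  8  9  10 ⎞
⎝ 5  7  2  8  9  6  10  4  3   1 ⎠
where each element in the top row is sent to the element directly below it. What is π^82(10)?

Tracing 10 → 1 → … returns to 10 after 7 steps, so 10 lies in a 7-cycle (1, 5, 9, 3, 2, 7, 10).
On a 7-cycle, π^7 is the identity, so π^82 = π^5 there (82 ≡ 5 mod 7).
Advancing 5 steps from 10: 10 → 1 → 5 → 9 → 3 → 2.

2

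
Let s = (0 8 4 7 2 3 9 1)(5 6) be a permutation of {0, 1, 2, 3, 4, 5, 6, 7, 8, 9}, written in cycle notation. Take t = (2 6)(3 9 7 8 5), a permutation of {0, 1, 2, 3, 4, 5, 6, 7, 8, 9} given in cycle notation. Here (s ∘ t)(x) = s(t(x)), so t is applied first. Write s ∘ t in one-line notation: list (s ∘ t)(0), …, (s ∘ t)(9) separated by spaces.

(s ∘ t)(x) = s(t(x)). Computing each image: s(t(0)) = s(0) = 8, s(t(1)) = s(1) = 0, s(t(2)) = s(6) = 5, s(t(3)) = s(9) = 1, s(t(4)) = s(4) = 7, s(t(5)) = s(3) = 9, s(t(6)) = s(2) = 3, s(t(7)) = s(8) = 4, s(t(8)) = s(5) = 6, s(t(9)) = s(7) = 2.
Hence s ∘ t = [8 0 5 1 7 9 3 4 6 2].

8 0 5 1 7 9 3 4 6 2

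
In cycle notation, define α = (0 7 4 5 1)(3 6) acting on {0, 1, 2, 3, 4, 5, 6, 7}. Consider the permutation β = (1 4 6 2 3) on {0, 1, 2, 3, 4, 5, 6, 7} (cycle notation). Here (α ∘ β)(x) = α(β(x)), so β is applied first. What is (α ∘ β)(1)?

5

First apply β: β(1) = 4, then α(4) = 5. Thus (α ∘ β)(1) = 5.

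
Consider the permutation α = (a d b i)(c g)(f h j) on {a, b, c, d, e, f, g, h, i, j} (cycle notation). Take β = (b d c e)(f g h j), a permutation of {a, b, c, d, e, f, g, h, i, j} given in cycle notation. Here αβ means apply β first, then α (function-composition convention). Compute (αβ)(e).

i

First apply β: β(e) = b, then α(b) = i. Thus (αβ)(e) = i.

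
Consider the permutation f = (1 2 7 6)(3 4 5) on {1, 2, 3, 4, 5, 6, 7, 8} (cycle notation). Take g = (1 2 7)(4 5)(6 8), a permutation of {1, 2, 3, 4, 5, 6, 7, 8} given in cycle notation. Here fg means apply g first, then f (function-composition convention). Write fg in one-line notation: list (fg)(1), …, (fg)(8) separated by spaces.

Chase each element through g then f: 1 → 2 → 7; 2 → 7 → 6; 3 → 3 → 4; 4 → 5 → 3; 5 → 4 → 5; 6 → 8 → 8; 7 → 1 → 2; 8 → 6 → 1.
So fg in one-line form is 7 6 4 3 5 8 2 1.

7 6 4 3 5 8 2 1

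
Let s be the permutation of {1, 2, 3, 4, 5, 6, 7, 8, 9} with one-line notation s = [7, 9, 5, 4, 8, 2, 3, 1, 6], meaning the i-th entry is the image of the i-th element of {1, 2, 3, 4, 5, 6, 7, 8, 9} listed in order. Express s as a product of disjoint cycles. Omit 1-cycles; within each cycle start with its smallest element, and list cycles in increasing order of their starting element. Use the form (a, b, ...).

(1, 7, 3, 5, 8)(2, 9, 6)

Start at 1 and follow images: 1 → 7 → 3 → 5 → 8 → 1, giving the cycle (1, 7, 3, 5, 8).
Repeating from the next unused element and collecting all non-trivial cycles gives (1, 7, 3, 5, 8)(2, 9, 6).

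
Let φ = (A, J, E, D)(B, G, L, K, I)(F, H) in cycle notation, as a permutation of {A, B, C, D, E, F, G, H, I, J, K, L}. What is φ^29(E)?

E lies in the 4-cycle (A, J, E, D).
Since the cycle has length 4, φ^29 acts on it the same as φ^1 (29 mod 4 = 1).
Stepping 1 place around the cycle: E → D.

D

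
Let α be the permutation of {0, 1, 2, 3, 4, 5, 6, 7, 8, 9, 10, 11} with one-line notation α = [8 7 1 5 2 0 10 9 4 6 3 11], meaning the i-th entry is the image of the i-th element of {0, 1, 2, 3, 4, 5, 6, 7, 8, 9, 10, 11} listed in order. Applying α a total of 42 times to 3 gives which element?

6

Tracing 3 → 5 → … returns to 3 after 11 steps, so 3 lies in an 11-cycle (0 8 4 2 1 7 9 6 10 3 5).
Powers repeat with period 11 on this cycle, and 42 mod 11 = 9, so α^42(3) = α^9(3).
Stepping 9 places around the cycle: 3 → 5 → 0 → 8 → 4 → 2 → 1 → 7 → 9 → 6.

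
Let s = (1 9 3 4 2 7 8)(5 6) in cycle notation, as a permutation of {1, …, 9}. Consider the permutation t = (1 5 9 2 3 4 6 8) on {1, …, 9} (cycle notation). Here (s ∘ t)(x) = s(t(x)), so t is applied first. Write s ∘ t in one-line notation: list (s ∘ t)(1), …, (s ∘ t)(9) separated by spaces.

(s ∘ t)(x) = s(t(x)). Computing each image: s(t(1)) = s(5) = 6, s(t(2)) = s(3) = 4, s(t(3)) = s(4) = 2, s(t(4)) = s(6) = 5, s(t(5)) = s(9) = 3, s(t(6)) = s(8) = 1, s(t(7)) = s(7) = 8, s(t(8)) = s(1) = 9, s(t(9)) = s(2) = 7.
Hence s ∘ t = [6 4 2 5 3 1 8 9 7].

6 4 2 5 3 1 8 9 7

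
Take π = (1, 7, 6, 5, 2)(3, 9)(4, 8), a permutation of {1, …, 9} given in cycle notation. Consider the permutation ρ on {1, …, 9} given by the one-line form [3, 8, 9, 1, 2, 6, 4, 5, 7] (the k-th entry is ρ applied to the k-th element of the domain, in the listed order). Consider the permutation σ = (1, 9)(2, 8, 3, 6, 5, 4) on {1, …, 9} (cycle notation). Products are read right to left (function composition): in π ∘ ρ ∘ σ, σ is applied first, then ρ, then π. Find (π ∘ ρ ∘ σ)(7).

Apply the permutations in order: σ(7) = 7, then ρ(7) = 4, then π(4) = 8. So (π ∘ ρ ∘ σ)(7) = 8.

8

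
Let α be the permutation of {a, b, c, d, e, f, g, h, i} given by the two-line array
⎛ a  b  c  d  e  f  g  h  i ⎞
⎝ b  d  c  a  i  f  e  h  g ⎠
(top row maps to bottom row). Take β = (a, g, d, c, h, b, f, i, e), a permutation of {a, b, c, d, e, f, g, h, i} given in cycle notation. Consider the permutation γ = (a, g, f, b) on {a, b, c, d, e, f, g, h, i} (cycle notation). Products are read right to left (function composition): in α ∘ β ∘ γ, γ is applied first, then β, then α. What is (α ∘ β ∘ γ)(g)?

g

Chase g: γ(g) = f; β(f) = i; α(i) = g. Hence (α ∘ β ∘ γ)(g) = g.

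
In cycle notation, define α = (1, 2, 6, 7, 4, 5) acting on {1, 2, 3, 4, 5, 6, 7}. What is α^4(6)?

1

6 lies in the 6-cycle (1, 2, 6, 7, 4, 5).
Stepping 4 places around the cycle: 6 → 7 → 4 → 5 → 1.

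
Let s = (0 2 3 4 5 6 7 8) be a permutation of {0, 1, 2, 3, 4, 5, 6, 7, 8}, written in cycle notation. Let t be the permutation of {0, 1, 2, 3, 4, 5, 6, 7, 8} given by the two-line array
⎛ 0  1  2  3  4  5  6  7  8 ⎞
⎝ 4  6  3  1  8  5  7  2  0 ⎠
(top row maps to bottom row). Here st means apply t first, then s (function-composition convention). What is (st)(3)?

1

(st)(3) = s(t(3)). t(3) = 1, then s(1) = 1. So (st)(3) = 1.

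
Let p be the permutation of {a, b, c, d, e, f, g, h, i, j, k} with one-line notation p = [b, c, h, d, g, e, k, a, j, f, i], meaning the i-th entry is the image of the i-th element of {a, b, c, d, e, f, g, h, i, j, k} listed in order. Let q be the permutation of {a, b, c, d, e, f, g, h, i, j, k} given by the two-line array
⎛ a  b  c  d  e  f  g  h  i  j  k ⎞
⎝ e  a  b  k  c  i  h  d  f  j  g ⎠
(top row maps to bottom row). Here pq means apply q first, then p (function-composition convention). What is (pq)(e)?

h

First apply q: q(e) = c, then p(c) = h. Thus (pq)(e) = h.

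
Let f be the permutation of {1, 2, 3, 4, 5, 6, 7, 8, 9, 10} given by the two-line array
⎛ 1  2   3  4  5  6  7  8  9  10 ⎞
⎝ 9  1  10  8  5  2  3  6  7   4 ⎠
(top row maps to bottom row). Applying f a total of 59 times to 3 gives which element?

2

Tracing 3 → 10 → … returns to 3 after 9 steps, so 3 lies in a 9-cycle (1, 9, 7, 3, 10, 4, 8, 6, 2).
Powers repeat with period 9 on this cycle, and 59 mod 9 = 5, so f^59(3) = f^5(3).
Stepping 5 places around the cycle: 3 → 10 → 4 → 8 → 6 → 2.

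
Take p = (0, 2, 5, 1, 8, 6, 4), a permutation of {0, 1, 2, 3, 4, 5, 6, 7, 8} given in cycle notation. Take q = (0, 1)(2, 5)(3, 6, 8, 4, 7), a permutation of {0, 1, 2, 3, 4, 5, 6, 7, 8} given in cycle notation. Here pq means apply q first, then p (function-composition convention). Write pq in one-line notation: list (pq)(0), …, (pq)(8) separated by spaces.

8 2 1 4 7 5 6 3 0

For each element, apply q then p: 0 → 1 → 8; 1 → 0 → 2; 2 → 5 → 1; 3 → 6 → 4; 4 → 7 → 7; 5 → 2 → 5; 6 → 8 → 6; 7 → 3 → 3; 8 → 4 → 0.
So pq in one-line form is 8 2 1 4 7 5 6 3 0.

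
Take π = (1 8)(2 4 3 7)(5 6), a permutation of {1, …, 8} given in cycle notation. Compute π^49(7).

2

7 lies in the 4-cycle (2 4 3 7).
On a 4-cycle, π^4 is the identity, so π^49 = π^1 there (49 ≡ 1 mod 4).
Stepping 1 place around the cycle: 7 → 2.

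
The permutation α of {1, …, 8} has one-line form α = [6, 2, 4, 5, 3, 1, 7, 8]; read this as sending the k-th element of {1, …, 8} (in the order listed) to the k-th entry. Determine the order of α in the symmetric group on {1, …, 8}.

6

The disjoint-cycle form of α has cycle lengths 3, 2, 1, 1, 1.
The order is lcm(3, 2) = 6.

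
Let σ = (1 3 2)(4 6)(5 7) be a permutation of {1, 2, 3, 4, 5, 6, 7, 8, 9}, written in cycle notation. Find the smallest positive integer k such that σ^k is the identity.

The disjoint cycles have lengths 3, 2, 2, 1, 1.
The order of σ is the least common multiple of its cycle lengths: lcm(3, 2, 2) = 6.

6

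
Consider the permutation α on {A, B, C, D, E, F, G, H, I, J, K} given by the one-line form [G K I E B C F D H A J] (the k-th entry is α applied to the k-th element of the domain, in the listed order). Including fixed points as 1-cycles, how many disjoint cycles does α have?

The cycle decomposition is (A, G, F, C, I, H, D, E, B, K, J), which has 1 cycle (counting 1-cycles).

1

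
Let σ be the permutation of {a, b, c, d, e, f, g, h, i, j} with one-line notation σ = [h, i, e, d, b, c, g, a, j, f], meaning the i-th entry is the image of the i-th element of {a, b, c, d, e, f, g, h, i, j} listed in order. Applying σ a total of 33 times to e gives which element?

Tracing e → b → … returns to e after 6 steps, so e lies in a 6-cycle (b, i, j, f, c, e).
Powers repeat with period 6 on this cycle, and 33 mod 6 = 3, so σ^33(e) = σ^3(e).
Advancing 3 steps from e: e → b → i → j.

j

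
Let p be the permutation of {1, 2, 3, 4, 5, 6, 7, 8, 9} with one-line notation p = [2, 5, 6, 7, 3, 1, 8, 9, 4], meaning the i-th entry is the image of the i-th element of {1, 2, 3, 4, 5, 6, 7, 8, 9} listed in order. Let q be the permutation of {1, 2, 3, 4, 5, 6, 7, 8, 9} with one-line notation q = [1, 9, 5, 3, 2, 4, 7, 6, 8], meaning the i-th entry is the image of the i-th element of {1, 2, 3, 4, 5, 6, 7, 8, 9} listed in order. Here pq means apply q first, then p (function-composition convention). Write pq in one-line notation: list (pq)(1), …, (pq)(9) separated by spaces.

(pq)(x) = p(q(x)). Computing each image: p(q(1)) = p(1) = 2, p(q(2)) = p(9) = 4, p(q(3)) = p(5) = 3, p(q(4)) = p(3) = 6, p(q(5)) = p(2) = 5, p(q(6)) = p(4) = 7, p(q(7)) = p(7) = 8, p(q(8)) = p(6) = 1, p(q(9)) = p(8) = 9.
Hence pq = [2 4 3 6 5 7 8 1 9].

2 4 3 6 5 7 8 1 9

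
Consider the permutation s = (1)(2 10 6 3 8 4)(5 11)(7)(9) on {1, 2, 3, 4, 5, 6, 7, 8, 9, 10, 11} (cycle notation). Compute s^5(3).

3 lies in the 6-cycle (2 10 6 3 8 4).
Stepping 5 places around the cycle: 3 → 8 → 4 → 2 → 10 → 6.

6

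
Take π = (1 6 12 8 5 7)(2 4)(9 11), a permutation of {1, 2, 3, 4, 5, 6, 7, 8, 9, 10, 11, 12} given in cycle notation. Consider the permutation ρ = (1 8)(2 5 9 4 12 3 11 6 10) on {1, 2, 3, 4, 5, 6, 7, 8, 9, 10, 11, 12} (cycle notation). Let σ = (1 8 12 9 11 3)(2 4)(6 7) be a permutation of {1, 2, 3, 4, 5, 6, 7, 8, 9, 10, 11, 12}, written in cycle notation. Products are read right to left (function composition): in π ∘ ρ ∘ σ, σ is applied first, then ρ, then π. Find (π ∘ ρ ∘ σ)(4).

Apply the permutations in order: σ(4) = 2, then ρ(2) = 5, then π(5) = 7. So (π ∘ ρ ∘ σ)(4) = 7.

7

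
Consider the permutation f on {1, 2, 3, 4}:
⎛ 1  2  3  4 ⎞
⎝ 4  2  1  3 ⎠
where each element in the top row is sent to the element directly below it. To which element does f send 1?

4

The entry below 1 in the array is 4, so f(1) = 4.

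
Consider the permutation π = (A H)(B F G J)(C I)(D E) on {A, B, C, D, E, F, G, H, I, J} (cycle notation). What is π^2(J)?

F

J lies in the 4-cycle (B F G J).
Advancing 2 steps from J: J → B → F.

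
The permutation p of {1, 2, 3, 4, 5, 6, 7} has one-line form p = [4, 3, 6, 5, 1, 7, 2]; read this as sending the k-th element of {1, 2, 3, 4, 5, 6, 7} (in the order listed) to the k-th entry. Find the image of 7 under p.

2

7 is element number 7 of the domain, and entry number 7 of the one-line form is 2, so p(7) = 2.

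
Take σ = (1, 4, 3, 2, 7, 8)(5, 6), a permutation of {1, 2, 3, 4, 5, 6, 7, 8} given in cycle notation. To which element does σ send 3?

In the cycle (1, 4, 3, 2, 7, 8), 3 is followed by 2, so σ(3) = 2.

2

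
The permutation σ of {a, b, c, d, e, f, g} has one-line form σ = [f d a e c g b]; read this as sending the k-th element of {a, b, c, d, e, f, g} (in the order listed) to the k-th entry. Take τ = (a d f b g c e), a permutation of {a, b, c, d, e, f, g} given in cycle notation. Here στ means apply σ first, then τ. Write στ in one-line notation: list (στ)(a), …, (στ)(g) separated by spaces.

b f d a e c g

Chase each element through σ then τ: a → f → b; b → d → f; c → a → d; d → e → a; e → c → e; f → g → c; g → b → g.
So στ in one-line form is b f d a e c g.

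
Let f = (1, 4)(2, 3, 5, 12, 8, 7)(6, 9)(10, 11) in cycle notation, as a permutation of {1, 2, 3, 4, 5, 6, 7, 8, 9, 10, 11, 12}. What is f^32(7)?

7 lies in the 6-cycle (2, 3, 5, 12, 8, 7).
Since the cycle has length 6, f^32 acts on it the same as f^2 (32 mod 6 = 2).
Stepping 2 places around the cycle: 7 → 2 → 3.

3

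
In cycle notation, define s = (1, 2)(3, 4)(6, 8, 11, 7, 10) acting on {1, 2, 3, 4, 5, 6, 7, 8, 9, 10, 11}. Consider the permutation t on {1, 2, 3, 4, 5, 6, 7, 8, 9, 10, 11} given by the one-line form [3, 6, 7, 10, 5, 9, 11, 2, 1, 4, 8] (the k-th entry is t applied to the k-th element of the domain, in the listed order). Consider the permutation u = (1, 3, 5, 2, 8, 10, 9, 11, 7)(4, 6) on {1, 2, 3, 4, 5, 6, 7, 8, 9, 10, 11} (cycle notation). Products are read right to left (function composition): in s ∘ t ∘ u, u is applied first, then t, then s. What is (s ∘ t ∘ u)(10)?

2

Chase 10: u(10) = 9; t(9) = 1; s(1) = 2. Hence (s ∘ t ∘ u)(10) = 2.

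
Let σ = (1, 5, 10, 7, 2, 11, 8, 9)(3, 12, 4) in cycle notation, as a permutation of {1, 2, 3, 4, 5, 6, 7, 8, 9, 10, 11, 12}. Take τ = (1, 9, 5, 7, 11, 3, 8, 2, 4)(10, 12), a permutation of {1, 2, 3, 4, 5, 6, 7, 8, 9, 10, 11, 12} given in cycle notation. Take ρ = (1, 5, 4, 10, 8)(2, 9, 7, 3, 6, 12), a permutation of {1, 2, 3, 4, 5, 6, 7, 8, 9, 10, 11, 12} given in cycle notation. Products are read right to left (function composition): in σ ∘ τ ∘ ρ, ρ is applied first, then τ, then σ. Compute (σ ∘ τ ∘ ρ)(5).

(σ ∘ τ ∘ ρ)(5) = σ(τ(ρ(5))). ρ(5) = 4, then τ(4) = 1, then σ(1) = 5, so the result is 5.

5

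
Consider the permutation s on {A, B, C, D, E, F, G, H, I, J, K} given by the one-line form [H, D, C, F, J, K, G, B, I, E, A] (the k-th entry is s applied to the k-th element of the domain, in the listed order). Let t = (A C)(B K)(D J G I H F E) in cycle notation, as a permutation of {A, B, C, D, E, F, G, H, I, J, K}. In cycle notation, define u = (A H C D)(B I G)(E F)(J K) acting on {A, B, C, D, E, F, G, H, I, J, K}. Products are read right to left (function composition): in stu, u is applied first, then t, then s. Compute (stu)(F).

F

Chase F: u(F) = E; t(E) = D; s(D) = F. Hence (stu)(F) = F.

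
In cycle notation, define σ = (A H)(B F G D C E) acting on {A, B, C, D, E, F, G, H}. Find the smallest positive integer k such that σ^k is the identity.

6

The cycle type of σ is (6, 2).
The order is lcm(6, 2) = 6.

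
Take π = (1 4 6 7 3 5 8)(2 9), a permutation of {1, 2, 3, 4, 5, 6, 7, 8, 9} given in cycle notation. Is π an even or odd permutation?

odd

The cycle lengths are 7, 2.
A cycle of length ℓ contributes ℓ−1 transpositions, so π is a product of 6 + 1 = 7 transpositions — odd.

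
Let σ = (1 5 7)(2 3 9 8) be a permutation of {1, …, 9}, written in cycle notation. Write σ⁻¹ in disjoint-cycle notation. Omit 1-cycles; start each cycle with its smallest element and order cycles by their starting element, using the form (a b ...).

If σ sends a → b within a cycle, σ⁻¹ sends b → a; equivalently, reverse each cycle.
After reversing and putting each cycle's least element first, σ⁻¹ = (1 7 5)(2 8 9 3).

(1 7 5)(2 8 9 3)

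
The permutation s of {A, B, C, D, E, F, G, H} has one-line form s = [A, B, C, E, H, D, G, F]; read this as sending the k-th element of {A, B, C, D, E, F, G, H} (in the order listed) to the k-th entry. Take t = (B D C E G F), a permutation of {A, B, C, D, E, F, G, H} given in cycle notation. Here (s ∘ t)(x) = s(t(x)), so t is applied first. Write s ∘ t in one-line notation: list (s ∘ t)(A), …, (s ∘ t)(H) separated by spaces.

A E H C G B D F

Chase each element through t then s: A → A → A; B → D → E; C → E → H; D → C → C; E → G → G; F → B → B; G → F → D; H → H → F.
So s ∘ t in one-line form is A E H C G B D F.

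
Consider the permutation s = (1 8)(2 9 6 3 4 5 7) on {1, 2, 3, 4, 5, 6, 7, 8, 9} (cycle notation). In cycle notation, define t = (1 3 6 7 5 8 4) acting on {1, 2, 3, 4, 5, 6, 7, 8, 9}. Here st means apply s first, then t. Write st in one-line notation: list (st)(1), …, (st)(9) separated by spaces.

(st)(x) = t(s(x)). Computing each image: t(s(1)) = t(8) = 4, t(s(2)) = t(9) = 9, t(s(3)) = t(4) = 1, t(s(4)) = t(5) = 8, t(s(5)) = t(7) = 5, t(s(6)) = t(3) = 6, t(s(7)) = t(2) = 2, t(s(8)) = t(1) = 3, t(s(9)) = t(6) = 7.
Hence st = [4 9 1 8 5 6 2 3 7].

4 9 1 8 5 6 2 3 7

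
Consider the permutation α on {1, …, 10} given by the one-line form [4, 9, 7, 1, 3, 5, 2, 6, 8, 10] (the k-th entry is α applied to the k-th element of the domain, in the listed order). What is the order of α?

Writing α as disjoint cycles, the cycle lengths are 7, 2, 1.
The order is lcm(7, 2) = 14.

14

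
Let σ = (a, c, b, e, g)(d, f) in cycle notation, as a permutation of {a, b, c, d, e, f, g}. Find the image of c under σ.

b

In the cycle (a, c, b, e, g), c is followed by b, so σ(c) = b.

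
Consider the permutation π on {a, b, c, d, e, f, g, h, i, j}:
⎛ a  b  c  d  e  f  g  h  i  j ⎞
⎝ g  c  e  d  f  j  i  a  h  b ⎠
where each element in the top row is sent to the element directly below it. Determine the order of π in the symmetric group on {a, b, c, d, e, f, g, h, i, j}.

20

Decomposing into disjoint cycles gives cycle lengths 5, 4, 1.
The order of π is the least common multiple of its cycle lengths: lcm(5, 4) = 20.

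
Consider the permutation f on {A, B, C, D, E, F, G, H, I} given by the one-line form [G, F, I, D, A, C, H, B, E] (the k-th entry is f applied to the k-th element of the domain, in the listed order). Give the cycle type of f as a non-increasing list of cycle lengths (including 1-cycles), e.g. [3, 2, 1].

The disjoint cycles are (A, G, H, B, F, C, I, E)(D), with lengths 8, 1 in non-increasing order.

[8, 1]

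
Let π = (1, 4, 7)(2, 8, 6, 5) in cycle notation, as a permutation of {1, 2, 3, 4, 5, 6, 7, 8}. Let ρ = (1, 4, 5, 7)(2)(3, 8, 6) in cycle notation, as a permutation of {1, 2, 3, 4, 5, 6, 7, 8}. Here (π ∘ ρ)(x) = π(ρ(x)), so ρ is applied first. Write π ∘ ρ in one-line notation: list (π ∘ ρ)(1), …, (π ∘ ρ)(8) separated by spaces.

7 8 6 2 1 3 4 5

Chase each element through ρ then π: 1 → 4 → 7; 2 → 2 → 8; 3 → 8 → 6; 4 → 5 → 2; 5 → 7 → 1; 6 → 3 → 3; 7 → 1 → 4; 8 → 6 → 5.
So π ∘ ρ in one-line form is 7 8 6 2 1 3 4 5.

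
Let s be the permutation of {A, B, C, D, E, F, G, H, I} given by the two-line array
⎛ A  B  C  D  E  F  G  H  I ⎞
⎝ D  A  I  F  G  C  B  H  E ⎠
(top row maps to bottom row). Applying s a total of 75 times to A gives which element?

Tracing A → D → … returns to A after 8 steps, so A lies in an 8-cycle (A, D, F, C, I, E, G, B).
On an 8-cycle, s^8 is the identity, so s^75 = s^3 there (75 ≡ 3 mod 8).
Advancing 3 steps from A: A → D → F → C.

C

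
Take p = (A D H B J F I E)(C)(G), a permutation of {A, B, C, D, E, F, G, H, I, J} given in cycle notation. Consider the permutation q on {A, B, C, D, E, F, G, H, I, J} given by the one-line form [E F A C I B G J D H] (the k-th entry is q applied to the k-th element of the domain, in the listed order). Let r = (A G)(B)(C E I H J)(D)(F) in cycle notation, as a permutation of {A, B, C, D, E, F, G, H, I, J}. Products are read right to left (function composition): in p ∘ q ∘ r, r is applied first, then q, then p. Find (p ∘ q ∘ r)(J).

Chase J: r(J) = C; q(C) = A; p(A) = D. Hence (p ∘ q ∘ r)(J) = D.

D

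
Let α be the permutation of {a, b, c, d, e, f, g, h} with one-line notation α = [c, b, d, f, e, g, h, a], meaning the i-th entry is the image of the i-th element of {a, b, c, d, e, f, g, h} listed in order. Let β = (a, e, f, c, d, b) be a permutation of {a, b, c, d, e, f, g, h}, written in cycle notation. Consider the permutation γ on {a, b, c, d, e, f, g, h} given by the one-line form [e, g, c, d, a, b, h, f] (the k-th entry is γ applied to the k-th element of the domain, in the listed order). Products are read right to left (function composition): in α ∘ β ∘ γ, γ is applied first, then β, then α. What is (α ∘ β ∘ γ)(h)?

d

Apply the permutations in order: γ(h) = f, then β(f) = c, then α(c) = d. So (α ∘ β ∘ γ)(h) = d.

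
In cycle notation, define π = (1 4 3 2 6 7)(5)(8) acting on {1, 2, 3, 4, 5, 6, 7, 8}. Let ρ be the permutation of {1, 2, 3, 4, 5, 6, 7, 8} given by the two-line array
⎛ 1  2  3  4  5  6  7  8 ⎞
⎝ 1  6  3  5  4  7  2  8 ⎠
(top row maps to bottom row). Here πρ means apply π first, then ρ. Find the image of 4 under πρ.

3

First apply π: π(4) = 3, then ρ(3) = 3. Thus (πρ)(4) = 3.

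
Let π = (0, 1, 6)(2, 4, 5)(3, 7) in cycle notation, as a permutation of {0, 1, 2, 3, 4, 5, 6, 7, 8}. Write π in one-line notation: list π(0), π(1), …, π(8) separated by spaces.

Each element maps to the next entry in its cycle (wrapping to the front): 0→1, 1→6, 2→4, 3→7, 4→5, 5→2, 6→0, 7→3, 8→8.
Listing these in domain order gives 1 6 4 7 5 2 0 3 8.

1 6 4 7 5 2 0 3 8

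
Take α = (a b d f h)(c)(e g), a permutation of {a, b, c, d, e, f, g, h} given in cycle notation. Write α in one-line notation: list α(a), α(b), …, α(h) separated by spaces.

b d c f g h e a

Each element maps to the next entry in its cycle (wrapping to the front): a→b, b→d, c→c, d→f, e→g, f→h, g→e, h→a.
Listing these in domain order gives b d c f g h e a.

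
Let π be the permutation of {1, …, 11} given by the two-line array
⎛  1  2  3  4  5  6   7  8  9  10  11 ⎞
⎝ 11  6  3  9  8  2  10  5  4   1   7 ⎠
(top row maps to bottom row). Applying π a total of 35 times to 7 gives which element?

11

Tracing 7 → 10 → … returns to 7 after 4 steps, so 7 lies in a 4-cycle (1, 11, 7, 10).
On a 4-cycle, π^4 is the identity, so π^35 = π^3 there (35 ≡ 3 mod 4).
Stepping 3 places around the cycle: 7 → 10 → 1 → 11.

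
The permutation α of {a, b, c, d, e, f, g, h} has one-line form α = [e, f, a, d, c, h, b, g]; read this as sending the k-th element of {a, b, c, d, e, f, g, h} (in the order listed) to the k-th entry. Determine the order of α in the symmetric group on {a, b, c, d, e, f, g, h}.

12

Writing α as disjoint cycles, the cycle lengths are 4, 3, 1.
The order of α is the least common multiple of its cycle lengths: lcm(4, 3) = 12.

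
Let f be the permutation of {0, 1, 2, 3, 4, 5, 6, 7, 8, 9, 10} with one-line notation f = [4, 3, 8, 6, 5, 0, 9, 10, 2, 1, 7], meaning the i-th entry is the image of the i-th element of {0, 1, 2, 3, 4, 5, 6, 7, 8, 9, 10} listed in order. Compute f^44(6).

6

Tracing 6 → 9 → … returns to 6 after 4 steps, so 6 lies in a 4-cycle (1, 3, 6, 9).
On a 4-cycle, f^4 is the identity, so f^44 = f^0 there (44 ≡ 0 mod 4).
So f^44(6) = 6.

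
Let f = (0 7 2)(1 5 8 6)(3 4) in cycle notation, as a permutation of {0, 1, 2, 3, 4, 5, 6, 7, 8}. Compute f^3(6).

6 lies in the 4-cycle (1 5 8 6).
Advancing 3 steps from 6: 6 → 1 → 5 → 8.

8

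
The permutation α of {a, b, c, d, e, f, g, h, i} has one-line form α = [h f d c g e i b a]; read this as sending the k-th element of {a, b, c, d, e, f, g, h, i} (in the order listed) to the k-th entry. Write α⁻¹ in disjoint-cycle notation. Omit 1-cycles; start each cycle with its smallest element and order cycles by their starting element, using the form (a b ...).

First write α in disjoint cycles: (a h b f e g i)(c d).
Reversing each cycle (and rotating so the smallest element leads) gives α⁻¹ = (a i g e f b h)(c d).

(a i g e f b h)(c d)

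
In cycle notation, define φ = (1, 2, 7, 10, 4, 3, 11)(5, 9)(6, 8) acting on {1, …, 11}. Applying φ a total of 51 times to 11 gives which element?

2

11 lies in the 7-cycle (1, 2, 7, 10, 4, 3, 11).
Powers repeat with period 7 on this cycle, and 51 mod 7 = 2, so φ^51(11) = φ^2(11).
Stepping 2 places around the cycle: 11 → 1 → 2.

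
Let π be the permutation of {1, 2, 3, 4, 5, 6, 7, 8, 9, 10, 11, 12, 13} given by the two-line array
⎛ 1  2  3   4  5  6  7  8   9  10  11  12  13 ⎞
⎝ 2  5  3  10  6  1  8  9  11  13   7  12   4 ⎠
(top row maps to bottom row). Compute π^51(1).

6

Tracing 1 → 2 → … returns to 1 after 4 steps, so 1 lies in a 4-cycle (1, 2, 5, 6).
Since the cycle has length 4, π^51 acts on it the same as π^3 (51 mod 4 = 3).
Stepping 3 places around the cycle: 1 → 2 → 5 → 6.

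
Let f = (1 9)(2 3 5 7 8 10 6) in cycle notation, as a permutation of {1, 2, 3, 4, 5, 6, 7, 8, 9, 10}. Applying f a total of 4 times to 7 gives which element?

7 lies in the 7-cycle (2 3 5 7 8 10 6).
Advancing 4 steps from 7: 7 → 8 → 10 → 6 → 2.

2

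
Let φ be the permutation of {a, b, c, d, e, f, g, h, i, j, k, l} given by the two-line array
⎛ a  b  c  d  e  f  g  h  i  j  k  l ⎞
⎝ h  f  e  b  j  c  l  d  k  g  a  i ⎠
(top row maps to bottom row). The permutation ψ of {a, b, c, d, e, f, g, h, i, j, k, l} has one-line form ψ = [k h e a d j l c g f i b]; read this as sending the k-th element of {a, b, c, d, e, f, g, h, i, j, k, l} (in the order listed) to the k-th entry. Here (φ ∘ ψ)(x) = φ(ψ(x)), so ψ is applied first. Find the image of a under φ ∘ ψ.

a

ψ(a) = k, then φ(k) = a; composing gives (φ ∘ ψ)(a) = a.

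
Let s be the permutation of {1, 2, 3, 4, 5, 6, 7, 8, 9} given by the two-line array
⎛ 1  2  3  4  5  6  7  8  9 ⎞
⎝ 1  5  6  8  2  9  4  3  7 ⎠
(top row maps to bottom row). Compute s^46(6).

8

Tracing 6 → 9 → … returns to 6 after 6 steps, so 6 lies in a 6-cycle (3, 6, 9, 7, 4, 8).
Powers repeat with period 6 on this cycle, and 46 mod 6 = 4, so s^46(6) = s^4(6).
Advancing 4 steps from 6: 6 → 9 → 7 → 4 → 8.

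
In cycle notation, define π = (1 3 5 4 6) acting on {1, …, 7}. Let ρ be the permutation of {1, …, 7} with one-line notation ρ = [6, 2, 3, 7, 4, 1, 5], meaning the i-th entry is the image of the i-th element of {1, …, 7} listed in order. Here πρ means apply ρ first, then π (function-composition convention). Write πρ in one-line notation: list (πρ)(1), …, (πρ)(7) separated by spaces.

1 2 5 7 6 3 4

(πρ)(x) = π(ρ(x)). Computing each image: π(ρ(1)) = π(6) = 1, π(ρ(2)) = π(2) = 2, π(ρ(3)) = π(3) = 5, π(ρ(4)) = π(7) = 7, π(ρ(5)) = π(4) = 6, π(ρ(6)) = π(1) = 3, π(ρ(7)) = π(5) = 4.
Hence πρ = [1 2 5 7 6 3 4].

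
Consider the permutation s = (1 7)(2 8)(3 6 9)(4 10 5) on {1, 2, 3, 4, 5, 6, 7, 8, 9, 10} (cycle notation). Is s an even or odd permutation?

The cycle lengths are 3, 3, 2, 2.
A cycle is odd iff its length is even; s has 2 even-length cycles, so sgn(s) = (−1)^2 and s is even.

even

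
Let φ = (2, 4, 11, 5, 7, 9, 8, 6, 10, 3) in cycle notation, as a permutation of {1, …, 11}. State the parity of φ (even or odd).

odd

The cycle lengths are 10, 1.
A cycle of length ℓ contributes ℓ−1 transpositions, so φ is a product of 9 transpositions — odd.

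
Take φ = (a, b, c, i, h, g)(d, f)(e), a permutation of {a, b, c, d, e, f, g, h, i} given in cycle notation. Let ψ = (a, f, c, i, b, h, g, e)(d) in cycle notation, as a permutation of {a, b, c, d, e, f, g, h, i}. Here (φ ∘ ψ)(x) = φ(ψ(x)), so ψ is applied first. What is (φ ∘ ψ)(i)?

c

ψ(i) = b, then φ(b) = c; composing gives (φ ∘ ψ)(i) = c.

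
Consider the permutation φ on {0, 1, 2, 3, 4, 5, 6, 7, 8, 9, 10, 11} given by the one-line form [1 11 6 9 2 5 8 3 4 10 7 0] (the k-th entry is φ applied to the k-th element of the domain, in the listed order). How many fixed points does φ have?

The fixed points (elements with φ(x) = x) are {5}, so there is 1.

1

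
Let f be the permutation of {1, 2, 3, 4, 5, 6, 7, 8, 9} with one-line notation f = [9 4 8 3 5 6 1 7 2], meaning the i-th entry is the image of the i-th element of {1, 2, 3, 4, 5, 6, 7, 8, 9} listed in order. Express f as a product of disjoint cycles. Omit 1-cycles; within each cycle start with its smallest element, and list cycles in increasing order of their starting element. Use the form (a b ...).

Iterating f from 1 gives 1 → 9 → 2 → 4 → 3 → 8 → 7 → 1; that is the 7-cycle (1 9 2 4 3 8 7).
Repeating from the next unused element and collecting all non-trivial cycles gives (1 9 2 4 3 8 7).

(1 9 2 4 3 8 7)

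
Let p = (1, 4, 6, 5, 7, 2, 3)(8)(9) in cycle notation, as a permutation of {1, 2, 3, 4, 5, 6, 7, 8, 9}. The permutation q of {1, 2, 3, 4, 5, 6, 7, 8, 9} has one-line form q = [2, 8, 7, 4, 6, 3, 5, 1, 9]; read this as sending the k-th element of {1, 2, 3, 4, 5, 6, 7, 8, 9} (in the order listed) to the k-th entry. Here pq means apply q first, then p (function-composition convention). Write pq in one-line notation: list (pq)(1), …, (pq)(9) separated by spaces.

(pq)(x) = p(q(x)). Computing each image: p(q(1)) = p(2) = 3, p(q(2)) = p(8) = 8, p(q(3)) = p(7) = 2, p(q(4)) = p(4) = 6, p(q(5)) = p(6) = 5, p(q(6)) = p(3) = 1, p(q(7)) = p(5) = 7, p(q(8)) = p(1) = 4, p(q(9)) = p(9) = 9.
Hence pq = [3 8 2 6 5 1 7 4 9].

3 8 2 6 5 1 7 4 9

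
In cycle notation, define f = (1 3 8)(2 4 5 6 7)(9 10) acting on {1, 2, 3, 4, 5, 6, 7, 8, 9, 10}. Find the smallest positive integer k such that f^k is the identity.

The disjoint cycles have lengths 5, 3, 2.
Since disjoint cycles commute, ord(f) = lcm(5, 3, 2) = 30.

30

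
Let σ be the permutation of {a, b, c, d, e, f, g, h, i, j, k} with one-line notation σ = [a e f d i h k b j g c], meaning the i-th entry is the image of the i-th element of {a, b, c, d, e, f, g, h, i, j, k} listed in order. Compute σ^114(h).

k

Tracing h → b → … returns to h after 9 steps, so h lies in a 9-cycle (b e i j g k c f h).
On a 9-cycle, σ^9 is the identity, so σ^114 = σ^6 there (114 ≡ 6 mod 9).
Stepping 6 places around the cycle: h → b → e → i → j → g → k.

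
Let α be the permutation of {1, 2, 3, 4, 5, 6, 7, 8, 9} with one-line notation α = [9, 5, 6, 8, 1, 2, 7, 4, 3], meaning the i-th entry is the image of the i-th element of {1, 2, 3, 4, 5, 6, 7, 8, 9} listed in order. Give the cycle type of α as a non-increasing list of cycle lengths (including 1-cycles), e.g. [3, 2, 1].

The disjoint cycles are (1 9 3 6 2 5)(4 8)(7), with lengths 6, 2, 1 in non-increasing order.

[6, 2, 1]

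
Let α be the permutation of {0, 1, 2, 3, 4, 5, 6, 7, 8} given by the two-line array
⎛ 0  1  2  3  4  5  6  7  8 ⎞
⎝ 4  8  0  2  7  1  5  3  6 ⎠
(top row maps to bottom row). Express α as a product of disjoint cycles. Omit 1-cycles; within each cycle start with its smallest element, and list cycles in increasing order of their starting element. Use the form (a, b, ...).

From 0: 0 → 4 → 7 → 3 → 2 → 0, closing the cycle (0, 4, 7, 3, 2).
Continuing from each remaining unvisited element yields (0, 4, 7, 3, 2)(1, 8, 6, 5).

(0, 4, 7, 3, 2)(1, 8, 6, 5)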